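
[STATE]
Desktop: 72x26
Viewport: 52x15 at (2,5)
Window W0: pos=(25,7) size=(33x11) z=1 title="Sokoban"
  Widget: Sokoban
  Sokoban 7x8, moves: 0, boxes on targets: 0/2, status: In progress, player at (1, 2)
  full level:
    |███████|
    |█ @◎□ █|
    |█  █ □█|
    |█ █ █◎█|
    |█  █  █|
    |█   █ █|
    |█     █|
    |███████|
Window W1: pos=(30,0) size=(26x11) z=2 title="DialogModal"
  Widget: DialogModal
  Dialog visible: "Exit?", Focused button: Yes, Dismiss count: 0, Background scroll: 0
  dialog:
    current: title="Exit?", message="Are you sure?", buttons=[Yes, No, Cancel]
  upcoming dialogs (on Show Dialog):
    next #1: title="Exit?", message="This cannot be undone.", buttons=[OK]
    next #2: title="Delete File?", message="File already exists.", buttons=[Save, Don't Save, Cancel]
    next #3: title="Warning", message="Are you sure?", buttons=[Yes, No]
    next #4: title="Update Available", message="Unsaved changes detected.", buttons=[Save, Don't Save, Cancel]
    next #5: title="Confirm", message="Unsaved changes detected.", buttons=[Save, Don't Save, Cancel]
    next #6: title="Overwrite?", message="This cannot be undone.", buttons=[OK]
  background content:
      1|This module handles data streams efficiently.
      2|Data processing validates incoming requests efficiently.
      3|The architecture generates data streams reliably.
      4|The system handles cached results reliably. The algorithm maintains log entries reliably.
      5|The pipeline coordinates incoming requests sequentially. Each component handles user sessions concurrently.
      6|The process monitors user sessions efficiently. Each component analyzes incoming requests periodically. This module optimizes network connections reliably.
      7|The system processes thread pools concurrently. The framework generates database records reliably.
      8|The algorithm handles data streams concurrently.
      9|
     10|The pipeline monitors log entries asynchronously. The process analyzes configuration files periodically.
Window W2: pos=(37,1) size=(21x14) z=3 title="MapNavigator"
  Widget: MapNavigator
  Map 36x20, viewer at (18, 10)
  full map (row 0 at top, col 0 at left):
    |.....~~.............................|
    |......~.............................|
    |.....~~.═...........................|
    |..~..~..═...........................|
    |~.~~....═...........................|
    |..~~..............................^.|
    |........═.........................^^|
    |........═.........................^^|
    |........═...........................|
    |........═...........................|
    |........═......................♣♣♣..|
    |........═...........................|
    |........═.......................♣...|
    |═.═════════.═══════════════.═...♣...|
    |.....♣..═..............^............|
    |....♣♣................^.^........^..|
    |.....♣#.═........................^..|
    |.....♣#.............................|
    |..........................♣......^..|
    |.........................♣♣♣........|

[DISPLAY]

                            ┃Th│   ┃................
                            ┃Th│  A┃................
                       ┏━━━━┃Th│[Ye┃................
                       ┃ Sok┃Th└───┃................
                       ┠────┃The sy┃.........@......
                       ┃████┗━━━━━━┃................
                       ┃█ @◎□ █    ┃................
                       ┃█  █ □█    ┃══.═════════════
                       ┃█ █ █◎█    ┃..............^.
                       ┃█  █  █    ┗━━━━━━━━━━━━━━━━
                       ┃█   █ █                     
                       ┃█     █                     
                       ┗━━━━━━━━━━━━━━━━━━━━━━━━━━━━
                                                    
                                                    


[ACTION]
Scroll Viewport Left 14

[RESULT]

                              ┃Th│   ┃..............
                              ┃Th│  A┃..............
                         ┏━━━━┃Th│[Ye┃..............
                         ┃ Sok┃Th└───┃..............
                         ┠────┃The sy┃.........@....
                         ┃████┗━━━━━━┃..............
                         ┃█ @◎□ █    ┃..............
                         ┃█  █ □█    ┃══.═══════════
                         ┃█ █ █◎█    ┃..............
                         ┃█  █  █    ┗━━━━━━━━━━━━━━
                         ┃█   █ █                   
                         ┃█     █                   
                         ┗━━━━━━━━━━━━━━━━━━━━━━━━━━
                                                    
                                                    


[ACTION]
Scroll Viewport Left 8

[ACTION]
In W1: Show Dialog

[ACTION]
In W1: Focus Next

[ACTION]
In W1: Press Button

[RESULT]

                              ┃The ar┃..............
                              ┃The sy┃..............
                         ┏━━━━┃The pi┃..............
                         ┃ Sok┃The pr┃..............
                         ┠────┃The sy┃.........@....
                         ┃████┗━━━━━━┃..............
                         ┃█ @◎□ █    ┃..............
                         ┃█  █ □█    ┃══.═══════════
                         ┃█ █ █◎█    ┃..............
                         ┃█  █  █    ┗━━━━━━━━━━━━━━
                         ┃█   █ █                   
                         ┃█     █                   
                         ┗━━━━━━━━━━━━━━━━━━━━━━━━━━
                                                    
                                                    


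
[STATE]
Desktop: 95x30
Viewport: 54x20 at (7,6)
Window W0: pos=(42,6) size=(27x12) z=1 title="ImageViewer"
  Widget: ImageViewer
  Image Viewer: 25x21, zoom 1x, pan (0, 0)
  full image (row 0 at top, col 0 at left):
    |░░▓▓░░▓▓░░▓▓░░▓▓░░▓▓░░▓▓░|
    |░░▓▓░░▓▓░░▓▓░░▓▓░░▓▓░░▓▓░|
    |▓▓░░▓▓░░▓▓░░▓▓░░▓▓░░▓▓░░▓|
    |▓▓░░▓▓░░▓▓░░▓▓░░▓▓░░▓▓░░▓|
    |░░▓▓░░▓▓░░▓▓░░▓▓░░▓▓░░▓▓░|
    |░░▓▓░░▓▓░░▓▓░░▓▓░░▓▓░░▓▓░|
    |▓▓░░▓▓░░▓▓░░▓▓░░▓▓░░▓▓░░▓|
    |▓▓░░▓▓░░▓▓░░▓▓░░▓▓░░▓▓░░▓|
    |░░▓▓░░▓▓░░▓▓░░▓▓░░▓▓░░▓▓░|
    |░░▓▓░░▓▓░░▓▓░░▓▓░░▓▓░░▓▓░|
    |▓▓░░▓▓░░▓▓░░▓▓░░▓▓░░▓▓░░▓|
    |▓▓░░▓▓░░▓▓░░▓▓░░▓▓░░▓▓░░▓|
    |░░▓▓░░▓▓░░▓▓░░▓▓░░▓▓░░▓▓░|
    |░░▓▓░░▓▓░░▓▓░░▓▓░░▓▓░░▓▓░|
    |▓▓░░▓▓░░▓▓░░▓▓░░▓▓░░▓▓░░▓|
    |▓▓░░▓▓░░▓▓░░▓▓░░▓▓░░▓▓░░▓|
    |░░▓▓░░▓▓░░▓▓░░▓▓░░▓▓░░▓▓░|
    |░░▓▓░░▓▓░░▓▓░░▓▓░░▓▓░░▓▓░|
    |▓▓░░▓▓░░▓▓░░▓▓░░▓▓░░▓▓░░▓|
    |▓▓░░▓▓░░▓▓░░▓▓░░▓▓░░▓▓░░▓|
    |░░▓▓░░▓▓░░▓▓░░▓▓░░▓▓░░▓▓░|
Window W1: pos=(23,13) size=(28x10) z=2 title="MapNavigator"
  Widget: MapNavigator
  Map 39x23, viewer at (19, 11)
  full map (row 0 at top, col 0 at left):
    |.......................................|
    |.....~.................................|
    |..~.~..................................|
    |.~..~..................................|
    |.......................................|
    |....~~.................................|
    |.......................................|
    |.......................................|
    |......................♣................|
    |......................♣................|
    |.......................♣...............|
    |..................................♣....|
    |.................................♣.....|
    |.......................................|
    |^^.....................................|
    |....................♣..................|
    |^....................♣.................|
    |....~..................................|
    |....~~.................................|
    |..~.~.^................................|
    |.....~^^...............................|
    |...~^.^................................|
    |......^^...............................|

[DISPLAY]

                                   ┏━━━━━━━━━━━━━━━━━━
                                   ┃ ImageViewer      
                                   ┠──────────────────
                                   ┃░░▓▓░░▓▓░░▓▓░░▓▓░░
                                   ┃░░▓▓░░▓▓░░▓▓░░▓▓░░
                                   ┃▓▓░░▓▓░░▓▓░░▓▓░░▓▓
                                   ┃▓▓░░▓▓░░▓▓░░▓▓░░▓▓
                ┏━━━━━━━━━━━━━━━━━━━━━━━━━━┓░░▓▓░░▓▓░░
                ┃ MapNavigator             ┃░░▓▓░░▓▓░░
                ┠──────────────────────────┨▓▓░░▓▓░░▓▓
                ┃................♣.........┃▓▓░░▓▓░░▓▓
                ┃................♣.........┃━━━━━━━━━━
                ┃.................♣........┃          
                ┃.............@............┃          
                ┃..........................┃          
                ┃..........................┃          
                ┗━━━━━━━━━━━━━━━━━━━━━━━━━━┛          
                                                      
                                                      
                                                      


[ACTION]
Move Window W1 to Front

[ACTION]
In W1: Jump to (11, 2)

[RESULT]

                                   ┏━━━━━━━━━━━━━━━━━━
                                   ┃ ImageViewer      
                                   ┠──────────────────
                                   ┃░░▓▓░░▓▓░░▓▓░░▓▓░░
                                   ┃░░▓▓░░▓▓░░▓▓░░▓▓░░
                                   ┃▓▓░░▓▓░░▓▓░░▓▓░░▓▓
                                   ┃▓▓░░▓▓░░▓▓░░▓▓░░▓▓
                ┏━━━━━━━━━━━━━━━━━━━━━━━━━━┓░░▓▓░░▓▓░░
                ┃ MapNavigator             ┃░░▓▓░░▓▓░░
                ┠──────────────────────────┨▓▓░░▓▓░░▓▓
                ┃                          ┃▓▓░░▓▓░░▓▓
                ┃  ........................┃━━━━━━━━━━
                ┃  .....~..................┃          
                ┃  ..~.~......@............┃          
                ┃  .~..~...................┃          
                ┃  ........................┃          
                ┗━━━━━━━━━━━━━━━━━━━━━━━━━━┛          
                                                      
                                                      
                                                      


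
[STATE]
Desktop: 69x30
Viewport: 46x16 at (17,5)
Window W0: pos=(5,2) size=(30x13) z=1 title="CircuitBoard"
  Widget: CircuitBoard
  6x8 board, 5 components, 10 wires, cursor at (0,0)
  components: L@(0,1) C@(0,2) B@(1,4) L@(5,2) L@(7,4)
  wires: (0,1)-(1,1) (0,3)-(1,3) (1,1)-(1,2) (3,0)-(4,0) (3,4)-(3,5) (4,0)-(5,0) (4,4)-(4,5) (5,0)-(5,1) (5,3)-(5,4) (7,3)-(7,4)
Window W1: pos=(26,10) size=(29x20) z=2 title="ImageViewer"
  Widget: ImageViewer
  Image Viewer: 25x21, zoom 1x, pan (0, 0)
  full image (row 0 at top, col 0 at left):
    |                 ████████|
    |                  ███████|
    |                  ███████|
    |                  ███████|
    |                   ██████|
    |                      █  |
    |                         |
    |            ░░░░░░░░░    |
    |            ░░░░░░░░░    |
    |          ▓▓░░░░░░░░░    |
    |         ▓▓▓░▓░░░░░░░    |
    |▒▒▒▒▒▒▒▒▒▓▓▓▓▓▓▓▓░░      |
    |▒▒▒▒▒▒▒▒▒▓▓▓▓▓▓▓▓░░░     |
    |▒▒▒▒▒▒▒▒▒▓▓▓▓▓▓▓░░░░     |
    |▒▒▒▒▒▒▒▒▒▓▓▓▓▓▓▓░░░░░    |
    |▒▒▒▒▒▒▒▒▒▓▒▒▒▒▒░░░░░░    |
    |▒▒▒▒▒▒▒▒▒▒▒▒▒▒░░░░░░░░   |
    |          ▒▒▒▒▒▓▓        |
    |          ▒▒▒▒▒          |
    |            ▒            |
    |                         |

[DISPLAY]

4 5              ┃                            
 C   ·           ┃                            
     │           ┃                            
 ·   ·   B       ┃                            
                 ┃                            
         ┏━━━━━━━━━━━━━━━━━━━━━━━━━━━┓        
         ┃ ImageViewer               ┃        
         ┠───────────────────────────┨        
         ┃                 ████████  ┃        
━━━━━━━━━┃                  ███████  ┃        
         ┃                  ███████  ┃        
         ┃                  ███████  ┃        
         ┃                   ██████  ┃        
         ┃                      █    ┃        
         ┃                           ┃        
         ┃            ░░░░░░░░░      ┃        


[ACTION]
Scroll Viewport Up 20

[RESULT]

                                              
                                              
━━━━━━━━━━━━━━━━━┓                            
rd               ┃                            
─────────────────┨                            
4 5              ┃                            
 C   ·           ┃                            
     │           ┃                            
 ·   ·   B       ┃                            
                 ┃                            
         ┏━━━━━━━━━━━━━━━━━━━━━━━━━━━┓        
         ┃ ImageViewer               ┃        
         ┠───────────────────────────┨        
         ┃                 ████████  ┃        
━━━━━━━━━┃                  ███████  ┃        
         ┃                  ███████  ┃        


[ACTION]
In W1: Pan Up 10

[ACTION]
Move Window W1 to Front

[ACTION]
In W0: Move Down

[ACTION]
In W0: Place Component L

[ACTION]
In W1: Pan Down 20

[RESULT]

                                              
                                              
━━━━━━━━━━━━━━━━━┓                            
rd               ┃                            
─────────────────┨                            
4 5              ┃                            
 C   ·           ┃                            
     │           ┃                            
 ·   ·   B       ┃                            
                 ┃                            
         ┏━━━━━━━━━━━━━━━━━━━━━━━━━━━┓        
         ┃ ImageViewer               ┃        
         ┠───────────────────────────┨        
         ┃                           ┃        
━━━━━━━━━┃                           ┃        
         ┃                           ┃        


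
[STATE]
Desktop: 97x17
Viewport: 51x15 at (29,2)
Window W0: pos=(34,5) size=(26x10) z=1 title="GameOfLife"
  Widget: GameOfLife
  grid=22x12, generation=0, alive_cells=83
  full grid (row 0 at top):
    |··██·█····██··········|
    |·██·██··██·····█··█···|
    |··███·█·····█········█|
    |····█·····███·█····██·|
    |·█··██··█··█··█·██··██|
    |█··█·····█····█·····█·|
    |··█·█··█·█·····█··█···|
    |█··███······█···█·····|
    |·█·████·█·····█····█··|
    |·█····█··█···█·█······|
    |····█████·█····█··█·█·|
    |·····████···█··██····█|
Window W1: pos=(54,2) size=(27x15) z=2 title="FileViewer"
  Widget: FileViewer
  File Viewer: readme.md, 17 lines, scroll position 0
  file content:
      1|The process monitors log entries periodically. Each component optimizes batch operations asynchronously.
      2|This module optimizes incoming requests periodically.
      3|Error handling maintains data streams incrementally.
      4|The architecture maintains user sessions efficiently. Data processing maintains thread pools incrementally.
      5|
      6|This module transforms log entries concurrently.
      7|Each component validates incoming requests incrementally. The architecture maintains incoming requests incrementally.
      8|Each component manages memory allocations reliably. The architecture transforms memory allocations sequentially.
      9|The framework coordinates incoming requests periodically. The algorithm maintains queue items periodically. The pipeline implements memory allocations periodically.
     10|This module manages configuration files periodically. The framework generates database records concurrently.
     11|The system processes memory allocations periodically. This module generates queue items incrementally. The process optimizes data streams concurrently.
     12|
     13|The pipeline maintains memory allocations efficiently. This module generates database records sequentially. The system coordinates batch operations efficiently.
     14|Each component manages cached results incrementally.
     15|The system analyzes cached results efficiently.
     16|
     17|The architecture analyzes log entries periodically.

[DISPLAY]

                         ┏━━━━━━━━━━━━━━━━━━━━━━━━━
                         ┃ FileViewer              
                         ┠─────────────────────────
     ┏━━━━━━━━━━━━━━━━━━━┃The process monitors log▲
     ┃ GameOfLife        ┃This module optimizes in█
     ┠───────────────────┃Error handling maintains░
     ┃Gen: 0             ┃The architecture maintai░
     ┃····█·····███·█····┃                        ░
     ┃·█··██··█··█··█·██·┃This module transforms l░
     ┃█··█·····█····█····┃Each component validates░
     ┃··█·█··█·█·····█··█┃Each component manages m░
     ┃█··███······█···█··┃The framework coordinate░
     ┗━━━━━━━━━━━━━━━━━━━┃This module manages conf░
                         ┃The system processes mem▼
                         ┗━━━━━━━━━━━━━━━━━━━━━━━━━


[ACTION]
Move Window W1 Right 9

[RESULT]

                                  ┏━━━━━━━━━━━━━━━━
                                  ┃ FileViewer     
                                  ┠────────────────
     ┏━━━━━━━━━━━━━━━━━━━━━━━━┓   ┃The process moni
     ┃ GameOfLife             ┃   ┃This module opti
     ┠────────────────────────┨   ┃Error handling m
     ┃Gen: 0                  ┃   ┃The architecture
     ┃····█·····███·█····██·  ┃   ┃                
     ┃·█··██··█··█··█·██··██  ┃   ┃This module tran
     ┃█··█·····█····█·····█·  ┃   ┃Each component v
     ┃··█·█··█·█·····█··█···  ┃   ┃Each component m
     ┃█··███······█···█·····  ┃   ┃The framework co
     ┗━━━━━━━━━━━━━━━━━━━━━━━━┛   ┃This module mana
                                  ┃The system proce
                                  ┗━━━━━━━━━━━━━━━━


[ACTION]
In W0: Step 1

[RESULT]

                                  ┏━━━━━━━━━━━━━━━━
                                  ┃ FileViewer     
                                  ┠────────────────
     ┏━━━━━━━━━━━━━━━━━━━━━━━━┓   ┃The process moni
     ┃ GameOfLife             ┃   ┃This module opti
     ┠────────────────────────┨   ┃Error handling m
     ┃Gen: 1                  ┃   ┃The architecture
     ┃··█·······█·█··█···█··  ┃   ┃                
     ┃···███···█·██·█······█  ┃   ┃This module tran
     ┃·███·█···██···█·██·███  ┃   ┃Each component v
     ┃·██··█··█······█······  ┃   ┃Each component m
     ┃·█·····██······█······  ┃   ┃The framework co
     ┗━━━━━━━━━━━━━━━━━━━━━━━━┛   ┃This module mana
                                  ┃The system proce
                                  ┗━━━━━━━━━━━━━━━━


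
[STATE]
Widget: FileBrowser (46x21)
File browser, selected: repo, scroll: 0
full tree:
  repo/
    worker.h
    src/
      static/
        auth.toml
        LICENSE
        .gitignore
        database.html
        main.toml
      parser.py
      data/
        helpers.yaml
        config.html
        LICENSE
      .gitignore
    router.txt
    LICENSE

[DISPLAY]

> [-] repo/                                   
    worker.h                                  
    [+] src/                                  
    router.txt                                
    LICENSE                                   
                                              
                                              
                                              
                                              
                                              
                                              
                                              
                                              
                                              
                                              
                                              
                                              
                                              
                                              
                                              
                                              


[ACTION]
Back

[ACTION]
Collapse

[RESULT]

> [+] repo/                                   
                                              
                                              
                                              
                                              
                                              
                                              
                                              
                                              
                                              
                                              
                                              
                                              
                                              
                                              
                                              
                                              
                                              
                                              
                                              
                                              


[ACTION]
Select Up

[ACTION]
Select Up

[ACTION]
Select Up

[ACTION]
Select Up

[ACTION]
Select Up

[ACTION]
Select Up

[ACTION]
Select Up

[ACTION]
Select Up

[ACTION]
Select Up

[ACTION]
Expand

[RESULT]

> [-] repo/                                   
    worker.h                                  
    [+] src/                                  
    router.txt                                
    LICENSE                                   
                                              
                                              
                                              
                                              
                                              
                                              
                                              
                                              
                                              
                                              
                                              
                                              
                                              
                                              
                                              
                                              


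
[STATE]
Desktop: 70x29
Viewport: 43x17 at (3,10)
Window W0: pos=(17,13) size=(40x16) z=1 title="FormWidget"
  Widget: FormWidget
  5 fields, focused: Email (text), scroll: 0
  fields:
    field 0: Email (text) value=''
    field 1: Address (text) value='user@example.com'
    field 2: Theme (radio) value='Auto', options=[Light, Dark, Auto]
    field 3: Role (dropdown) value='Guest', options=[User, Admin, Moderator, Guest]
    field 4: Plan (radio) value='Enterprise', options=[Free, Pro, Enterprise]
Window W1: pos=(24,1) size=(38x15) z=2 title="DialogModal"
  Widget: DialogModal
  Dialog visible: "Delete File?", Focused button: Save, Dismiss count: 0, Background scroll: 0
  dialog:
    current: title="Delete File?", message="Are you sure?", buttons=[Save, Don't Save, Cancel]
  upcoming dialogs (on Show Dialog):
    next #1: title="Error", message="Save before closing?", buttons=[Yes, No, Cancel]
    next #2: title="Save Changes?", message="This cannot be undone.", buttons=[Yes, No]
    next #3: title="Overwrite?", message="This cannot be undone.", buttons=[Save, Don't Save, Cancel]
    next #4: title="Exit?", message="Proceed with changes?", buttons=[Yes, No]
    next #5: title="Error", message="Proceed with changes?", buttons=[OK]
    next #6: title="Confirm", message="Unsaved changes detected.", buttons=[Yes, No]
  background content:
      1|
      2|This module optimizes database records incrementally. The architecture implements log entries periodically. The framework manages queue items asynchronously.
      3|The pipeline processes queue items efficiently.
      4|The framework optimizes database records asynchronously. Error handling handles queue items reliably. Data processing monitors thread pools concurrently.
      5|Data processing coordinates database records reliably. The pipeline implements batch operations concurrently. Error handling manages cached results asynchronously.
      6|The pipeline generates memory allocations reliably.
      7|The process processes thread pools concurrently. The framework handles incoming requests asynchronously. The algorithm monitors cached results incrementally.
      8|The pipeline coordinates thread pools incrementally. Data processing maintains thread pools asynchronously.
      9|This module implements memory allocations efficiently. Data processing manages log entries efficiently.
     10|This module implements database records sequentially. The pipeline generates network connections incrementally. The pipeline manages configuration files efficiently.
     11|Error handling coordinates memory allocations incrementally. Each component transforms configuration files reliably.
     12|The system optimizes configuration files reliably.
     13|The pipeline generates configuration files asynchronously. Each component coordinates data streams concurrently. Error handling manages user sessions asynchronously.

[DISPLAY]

                     ┃Th│ [Save]  Don't Sav
                     ┃Th└──────────────────
                     ┃This module implement
              ┏━━━━━━┃This module implement
              ┃ FormW┃Error handling coordi
              ┠──────┗━━━━━━━━━━━━━━━━━━━━━
              ┃> Email:      [             
              ┃  Address:    [user@example.
              ┃  Theme:      ( ) Light  ( )
              ┃  Role:       [Guest        
              ┃  Plan:       ( ) Free  ( ) 
              ┃                            
              ┃                            
              ┃                            
              ┃                            
              ┃                            
              ┃                            


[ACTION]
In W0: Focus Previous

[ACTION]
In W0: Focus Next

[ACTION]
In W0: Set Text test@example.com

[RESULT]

                     ┃Th│ [Save]  Don't Sav
                     ┃Th└──────────────────
                     ┃This module implement
              ┏━━━━━━┃This module implement
              ┃ FormW┃Error handling coordi
              ┠──────┗━━━━━━━━━━━━━━━━━━━━━
              ┃> Email:      [test@example.
              ┃  Address:    [user@example.
              ┃  Theme:      ( ) Light  ( )
              ┃  Role:       [Guest        
              ┃  Plan:       ( ) Free  ( ) 
              ┃                            
              ┃                            
              ┃                            
              ┃                            
              ┃                            
              ┃                            


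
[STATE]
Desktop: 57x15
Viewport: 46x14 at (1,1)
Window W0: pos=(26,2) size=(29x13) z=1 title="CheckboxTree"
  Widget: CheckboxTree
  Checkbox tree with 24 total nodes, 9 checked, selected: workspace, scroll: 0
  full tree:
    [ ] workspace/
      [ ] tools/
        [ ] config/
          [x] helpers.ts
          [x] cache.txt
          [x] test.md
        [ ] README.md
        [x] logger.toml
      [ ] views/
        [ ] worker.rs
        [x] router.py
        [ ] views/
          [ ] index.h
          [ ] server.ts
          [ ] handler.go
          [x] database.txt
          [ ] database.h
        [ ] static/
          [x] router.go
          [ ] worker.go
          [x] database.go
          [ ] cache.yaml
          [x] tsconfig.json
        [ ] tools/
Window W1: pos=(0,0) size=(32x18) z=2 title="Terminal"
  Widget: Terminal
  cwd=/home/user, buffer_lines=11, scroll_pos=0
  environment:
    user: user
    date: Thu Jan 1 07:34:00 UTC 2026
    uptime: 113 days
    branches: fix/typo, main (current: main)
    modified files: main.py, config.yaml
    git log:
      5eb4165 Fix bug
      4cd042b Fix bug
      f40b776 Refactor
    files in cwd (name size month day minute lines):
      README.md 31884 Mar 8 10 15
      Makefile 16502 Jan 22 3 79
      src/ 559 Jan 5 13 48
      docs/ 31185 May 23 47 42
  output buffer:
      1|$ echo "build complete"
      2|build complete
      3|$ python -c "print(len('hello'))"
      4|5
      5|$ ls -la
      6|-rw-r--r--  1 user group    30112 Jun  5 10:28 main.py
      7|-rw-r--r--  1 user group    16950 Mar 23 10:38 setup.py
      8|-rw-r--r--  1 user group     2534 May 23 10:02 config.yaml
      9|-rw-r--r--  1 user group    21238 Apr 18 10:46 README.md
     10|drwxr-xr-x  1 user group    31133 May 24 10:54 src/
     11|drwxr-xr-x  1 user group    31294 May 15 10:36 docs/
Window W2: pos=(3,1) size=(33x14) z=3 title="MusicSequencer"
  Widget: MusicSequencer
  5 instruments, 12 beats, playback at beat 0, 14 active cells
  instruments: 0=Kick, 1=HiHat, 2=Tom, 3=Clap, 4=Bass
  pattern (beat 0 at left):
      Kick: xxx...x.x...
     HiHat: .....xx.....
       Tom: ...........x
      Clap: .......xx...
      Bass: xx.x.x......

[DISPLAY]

 T┏━━━━━━━━━━━━━━━━━━━━━━━━━━━━━━━┓           
──┃ MusicSequencer                ┃━━━━━━━━━━━
$ ┠───────────────────────────────┨Tree       
bu┃      ▼12345678901             ┃───────────
$ ┃  Kick███···█·█···             ┃space/     
5 ┃ HiHat·····██·····             ┃ols/       
$ ┃   Tom···········█             ┃config/    
-r┃  Clap·······██···             ┃] helpers.t
-r┃  Bass██·█·█······             ┃] cache.txt
-r┃                               ┃] test.md  
-r┃                               ┃README.md  
dr┃                               ┃logger.toml
dr┃                               ┃ews/       
$ ┗━━━━━━━━━━━━━━━━━━━━━━━━━━━━━━━┛━━━━━━━━━━━


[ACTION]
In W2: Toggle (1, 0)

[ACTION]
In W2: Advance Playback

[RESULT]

 T┏━━━━━━━━━━━━━━━━━━━━━━━━━━━━━━━┓           
──┃ MusicSequencer                ┃━━━━━━━━━━━
$ ┠───────────────────────────────┨Tree       
bu┃      0▼2345678901             ┃───────────
$ ┃  Kick███···█·█···             ┃space/     
5 ┃ HiHat█····██·····             ┃ols/       
$ ┃   Tom···········█             ┃config/    
-r┃  Clap·······██···             ┃] helpers.t
-r┃  Bass██·█·█······             ┃] cache.txt
-r┃                               ┃] test.md  
-r┃                               ┃README.md  
dr┃                               ┃logger.toml
dr┃                               ┃ews/       
$ ┗━━━━━━━━━━━━━━━━━━━━━━━━━━━━━━━┛━━━━━━━━━━━


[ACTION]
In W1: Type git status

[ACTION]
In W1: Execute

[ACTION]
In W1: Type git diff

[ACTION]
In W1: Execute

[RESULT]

 T┏━━━━━━━━━━━━━━━━━━━━━━━━━━━━━━━┓           
──┃ MusicSequencer                ┃━━━━━━━━━━━
$ ┠───────────────────────────────┨Tree       
On┃      0▼2345678901             ┃───────────
Ch┃  Kick███···█·█···             ┃space/     
  ┃ HiHat█····██·····             ┃ols/       
  ┃   Tom···········█             ┃config/    
  ┃  Clap·······██···             ┃] helpers.t
$ ┃  Bass██·█·█······             ┃] cache.txt
di┃                               ┃] test.md  
--┃                               ┃README.md  
++┃                               ┃logger.toml
@@┃                               ┃ews/       
+#┗━━━━━━━━━━━━━━━━━━━━━━━━━━━━━━━┛━━━━━━━━━━━


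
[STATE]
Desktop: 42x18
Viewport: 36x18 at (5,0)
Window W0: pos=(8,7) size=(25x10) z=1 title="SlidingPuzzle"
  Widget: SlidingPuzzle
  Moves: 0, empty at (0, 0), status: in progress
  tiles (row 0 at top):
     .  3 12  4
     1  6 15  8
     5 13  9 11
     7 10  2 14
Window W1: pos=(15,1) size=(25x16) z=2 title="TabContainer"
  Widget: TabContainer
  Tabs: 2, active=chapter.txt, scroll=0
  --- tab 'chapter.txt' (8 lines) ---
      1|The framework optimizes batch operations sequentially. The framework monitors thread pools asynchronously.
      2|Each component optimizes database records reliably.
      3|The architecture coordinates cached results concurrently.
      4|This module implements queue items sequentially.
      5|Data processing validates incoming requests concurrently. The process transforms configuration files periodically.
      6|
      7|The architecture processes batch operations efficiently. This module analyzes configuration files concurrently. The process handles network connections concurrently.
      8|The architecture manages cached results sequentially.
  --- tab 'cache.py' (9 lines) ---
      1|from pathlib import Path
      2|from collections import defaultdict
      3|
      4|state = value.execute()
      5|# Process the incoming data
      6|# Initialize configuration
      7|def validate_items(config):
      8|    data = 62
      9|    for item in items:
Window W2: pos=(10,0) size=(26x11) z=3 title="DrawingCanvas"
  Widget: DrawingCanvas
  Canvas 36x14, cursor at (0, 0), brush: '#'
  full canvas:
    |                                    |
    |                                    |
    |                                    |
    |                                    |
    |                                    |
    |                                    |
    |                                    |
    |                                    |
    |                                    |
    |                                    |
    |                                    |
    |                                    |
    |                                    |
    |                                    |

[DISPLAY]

     ┏━━━━━━━━━━━━━━━━━━━━━━━━┓     
     ┃ DrawingCanvas          ┃━━━┓ 
     ┠────────────────────────┨   ┃ 
     ┃+                       ┃───┨ 
     ┃                        ┃.py┃ 
     ┃                        ┃───┃ 
     ┃                        ┃zes┃ 
   ┏━┃                        ┃ize┃ 
   ┃ ┃                        ┃rdi┃ 
   ┠─┃                        ┃ts ┃ 
   ┃┌┗━━━━━━━━━━━━━━━━━━━━━━━━┛dat┃ 
   ┃│    │┃                       ┃ 
   ┃├────┼┃The architecture proces┃ 
   ┃│  1 │┃The architecture manage┃ 
   ┃├────┼┃                       ┃ 
   ┃│  5 │┃                       ┃ 
   ┗━━━━━━┗━━━━━━━━━━━━━━━━━━━━━━━┛ 
                                    


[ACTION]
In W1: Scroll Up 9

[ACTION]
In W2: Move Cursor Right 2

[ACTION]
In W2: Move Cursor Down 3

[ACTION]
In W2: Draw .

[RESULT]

     ┏━━━━━━━━━━━━━━━━━━━━━━━━┓     
     ┃ DrawingCanvas          ┃━━━┓ 
     ┠────────────────────────┨   ┃ 
     ┃                        ┃───┨ 
     ┃                        ┃.py┃ 
     ┃                        ┃───┃ 
     ┃  .                     ┃zes┃ 
   ┏━┃                        ┃ize┃ 
   ┃ ┃                        ┃rdi┃ 
   ┠─┃                        ┃ts ┃ 
   ┃┌┗━━━━━━━━━━━━━━━━━━━━━━━━┛dat┃ 
   ┃│    │┃                       ┃ 
   ┃├────┼┃The architecture proces┃ 
   ┃│  1 │┃The architecture manage┃ 
   ┃├────┼┃                       ┃ 
   ┃│  5 │┃                       ┃ 
   ┗━━━━━━┗━━━━━━━━━━━━━━━━━━━━━━━┛ 
                                    
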